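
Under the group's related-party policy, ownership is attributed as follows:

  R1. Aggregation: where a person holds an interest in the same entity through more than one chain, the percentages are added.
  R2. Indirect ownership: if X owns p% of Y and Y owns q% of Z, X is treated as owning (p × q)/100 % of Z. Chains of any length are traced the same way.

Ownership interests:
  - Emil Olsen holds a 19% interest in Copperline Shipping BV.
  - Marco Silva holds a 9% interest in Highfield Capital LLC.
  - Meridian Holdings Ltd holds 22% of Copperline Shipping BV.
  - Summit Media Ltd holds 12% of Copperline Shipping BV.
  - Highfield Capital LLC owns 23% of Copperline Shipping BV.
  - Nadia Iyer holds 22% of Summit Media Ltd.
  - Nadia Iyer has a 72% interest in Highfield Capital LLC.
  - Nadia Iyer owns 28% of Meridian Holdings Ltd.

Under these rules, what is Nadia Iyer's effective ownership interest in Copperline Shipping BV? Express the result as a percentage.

25.36%

Chain via Summit Media Ltd (R2): 22% × 12% = 2.64% of Copperline Shipping BV.
Chain via Meridian Holdings Ltd (R2): 28% × 22% = 6.16% of Copperline Shipping BV.
Chain via Highfield Capital LLC (R2): 72% × 23% = 16.56% of Copperline Shipping BV.
Aggregating (R1): 2.64% + 6.16% + 16.56% = 25.36%.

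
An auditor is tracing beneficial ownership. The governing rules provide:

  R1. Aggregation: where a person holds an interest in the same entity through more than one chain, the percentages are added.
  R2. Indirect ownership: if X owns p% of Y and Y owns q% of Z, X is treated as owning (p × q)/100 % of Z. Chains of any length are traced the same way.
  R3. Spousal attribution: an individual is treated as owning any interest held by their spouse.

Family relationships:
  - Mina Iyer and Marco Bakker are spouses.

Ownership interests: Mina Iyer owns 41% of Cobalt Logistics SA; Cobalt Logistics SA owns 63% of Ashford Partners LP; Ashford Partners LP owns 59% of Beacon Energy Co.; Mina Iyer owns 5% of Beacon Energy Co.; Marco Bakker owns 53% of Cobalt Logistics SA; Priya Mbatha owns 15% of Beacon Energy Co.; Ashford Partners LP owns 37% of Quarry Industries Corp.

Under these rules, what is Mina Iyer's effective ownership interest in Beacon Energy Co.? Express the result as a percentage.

39.9398%

By spousal attribution (R3), Mina Iyer is treated as also owning Marco Bakker's interest in Cobalt Logistics SA, giving 41% + 53% = 94%.
Chain via Cobalt Logistics SA → Ashford Partners LP (R2): 94% × 63% × 59% = 34.9398% of Beacon Energy Co.
Direct interest in Beacon Energy Co: 5%.
Aggregating (R1): 34.9398% + 5% = 39.9398%.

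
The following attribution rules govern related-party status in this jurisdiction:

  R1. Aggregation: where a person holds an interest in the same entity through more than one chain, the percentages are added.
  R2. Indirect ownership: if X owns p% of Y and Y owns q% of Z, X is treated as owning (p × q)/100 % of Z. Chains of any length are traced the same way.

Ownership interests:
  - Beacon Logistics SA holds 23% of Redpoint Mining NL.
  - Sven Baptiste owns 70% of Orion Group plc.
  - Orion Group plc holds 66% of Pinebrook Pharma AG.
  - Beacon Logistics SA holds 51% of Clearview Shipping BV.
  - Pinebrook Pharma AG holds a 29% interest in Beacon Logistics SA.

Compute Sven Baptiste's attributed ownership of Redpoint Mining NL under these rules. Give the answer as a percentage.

Chain via Orion Group plc → Pinebrook Pharma AG → Beacon Logistics SA (R2): 70% × 66% × 29% × 23% = 3.08154% of Redpoint Mining NL.

3.08154%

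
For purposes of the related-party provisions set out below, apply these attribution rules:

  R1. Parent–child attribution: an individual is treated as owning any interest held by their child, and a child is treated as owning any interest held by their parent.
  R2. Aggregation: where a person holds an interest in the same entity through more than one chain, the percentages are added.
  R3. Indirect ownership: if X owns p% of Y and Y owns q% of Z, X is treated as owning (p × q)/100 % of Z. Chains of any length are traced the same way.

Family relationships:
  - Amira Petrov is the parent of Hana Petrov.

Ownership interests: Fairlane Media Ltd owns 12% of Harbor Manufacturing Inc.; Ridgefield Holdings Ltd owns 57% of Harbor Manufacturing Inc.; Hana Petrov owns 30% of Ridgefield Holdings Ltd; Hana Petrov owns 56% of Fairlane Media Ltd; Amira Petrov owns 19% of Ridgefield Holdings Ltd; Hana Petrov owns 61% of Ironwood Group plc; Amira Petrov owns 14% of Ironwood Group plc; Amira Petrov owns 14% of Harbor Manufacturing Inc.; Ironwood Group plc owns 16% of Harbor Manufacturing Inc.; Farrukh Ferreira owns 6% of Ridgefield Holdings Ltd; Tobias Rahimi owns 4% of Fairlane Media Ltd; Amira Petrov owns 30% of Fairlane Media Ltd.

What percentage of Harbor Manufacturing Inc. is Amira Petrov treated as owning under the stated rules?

By parent–child attribution (R1), Amira Petrov is treated as also owning Hana Petrov's interest in Ridgefield Holdings Ltd, giving 19% + 30% = 49%.
By parent–child attribution (R1), Amira Petrov is treated as also owning Hana Petrov's interest in Fairlane Media Ltd, giving 30% + 56% = 86%.
By parent–child attribution (R1), Amira Petrov is treated as also owning Hana Petrov's interest in Ironwood Group plc, giving 14% + 61% = 75%.
Chain via Ridgefield Holdings Ltd (R3): 49% × 57% = 27.93% of Harbor Manufacturing Inc.
Chain via Fairlane Media Ltd (R3): 86% × 12% = 10.32% of Harbor Manufacturing Inc.
Chain via Ironwood Group plc (R3): 75% × 16% = 12% of Harbor Manufacturing Inc.
Direct interest in Harbor Manufacturing Inc: 14%.
Aggregating (R2): 27.93% + 10.32% + 12% + 14% = 64.25%.

64.25%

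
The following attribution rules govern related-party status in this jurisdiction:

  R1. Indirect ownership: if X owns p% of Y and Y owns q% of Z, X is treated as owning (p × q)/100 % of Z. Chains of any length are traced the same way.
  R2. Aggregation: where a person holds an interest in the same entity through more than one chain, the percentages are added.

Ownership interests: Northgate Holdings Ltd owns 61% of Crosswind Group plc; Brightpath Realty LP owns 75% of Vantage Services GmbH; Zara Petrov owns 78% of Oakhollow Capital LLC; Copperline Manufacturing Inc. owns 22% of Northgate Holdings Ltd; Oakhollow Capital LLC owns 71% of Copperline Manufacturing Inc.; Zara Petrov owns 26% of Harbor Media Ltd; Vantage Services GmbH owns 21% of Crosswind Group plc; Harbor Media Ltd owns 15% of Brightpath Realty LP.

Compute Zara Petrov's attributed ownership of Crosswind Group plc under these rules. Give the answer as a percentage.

8.046246%

Chain via Oakhollow Capital LLC → Copperline Manufacturing Inc. → Northgate Holdings Ltd (R1): 78% × 71% × 22% × 61% = 7.431996% of Crosswind Group plc.
Chain via Harbor Media Ltd → Brightpath Realty LP → Vantage Services GmbH (R1): 26% × 15% × 75% × 21% = 0.61425% of Crosswind Group plc.
Aggregating (R2): 7.431996% + 0.61425% = 8.046246%.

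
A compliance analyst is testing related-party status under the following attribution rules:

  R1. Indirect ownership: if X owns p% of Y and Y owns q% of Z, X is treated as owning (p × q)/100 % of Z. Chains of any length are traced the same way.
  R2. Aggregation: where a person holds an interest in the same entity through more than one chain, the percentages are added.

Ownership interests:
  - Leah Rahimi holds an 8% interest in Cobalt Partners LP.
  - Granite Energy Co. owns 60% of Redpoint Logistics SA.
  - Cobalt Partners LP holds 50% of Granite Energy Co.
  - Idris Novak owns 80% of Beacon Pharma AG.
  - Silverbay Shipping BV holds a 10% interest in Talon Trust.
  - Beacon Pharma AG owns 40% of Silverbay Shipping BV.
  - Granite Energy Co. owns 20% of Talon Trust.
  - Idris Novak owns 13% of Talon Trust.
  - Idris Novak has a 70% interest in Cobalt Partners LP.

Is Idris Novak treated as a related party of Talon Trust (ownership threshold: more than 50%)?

Chain via Cobalt Partners LP → Granite Energy Co. (R1): 70% × 50% × 20% = 7% of Talon Trust.
Chain via Beacon Pharma AG → Silverbay Shipping BV (R1): 80% × 40% × 10% = 3.2% of Talon Trust.
Direct interest in Talon Trust: 13%.
Aggregating (R2): 7% + 3.2% + 13% = 23.2%.
23.2% does not exceed the 50% threshold, so Idris is not a related party to Talon Trust.

No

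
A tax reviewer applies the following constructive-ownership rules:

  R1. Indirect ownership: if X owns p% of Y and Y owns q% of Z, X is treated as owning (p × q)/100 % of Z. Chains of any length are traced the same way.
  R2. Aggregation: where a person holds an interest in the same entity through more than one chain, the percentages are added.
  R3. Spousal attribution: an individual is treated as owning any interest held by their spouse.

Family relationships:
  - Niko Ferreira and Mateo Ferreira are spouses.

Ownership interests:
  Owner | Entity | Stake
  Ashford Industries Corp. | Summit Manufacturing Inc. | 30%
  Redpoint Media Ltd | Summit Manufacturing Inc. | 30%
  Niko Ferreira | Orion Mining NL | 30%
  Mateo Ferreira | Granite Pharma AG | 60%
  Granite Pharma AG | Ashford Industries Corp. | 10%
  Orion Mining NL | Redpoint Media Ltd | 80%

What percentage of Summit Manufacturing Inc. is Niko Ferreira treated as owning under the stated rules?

By spousal attribution (R3), Niko Ferreira is treated as owning Mateo Ferreira's 60% interest in Granite Pharma AG.
Chain via Orion Mining NL → Redpoint Media Ltd (R1): 30% × 80% × 30% = 7.2% of Summit Manufacturing Inc.
Chain via Granite Pharma AG → Ashford Industries Corp. (R1): 60% × 10% × 30% = 1.8% of Summit Manufacturing Inc.
Aggregating (R2): 7.2% + 1.8% = 9%.

9%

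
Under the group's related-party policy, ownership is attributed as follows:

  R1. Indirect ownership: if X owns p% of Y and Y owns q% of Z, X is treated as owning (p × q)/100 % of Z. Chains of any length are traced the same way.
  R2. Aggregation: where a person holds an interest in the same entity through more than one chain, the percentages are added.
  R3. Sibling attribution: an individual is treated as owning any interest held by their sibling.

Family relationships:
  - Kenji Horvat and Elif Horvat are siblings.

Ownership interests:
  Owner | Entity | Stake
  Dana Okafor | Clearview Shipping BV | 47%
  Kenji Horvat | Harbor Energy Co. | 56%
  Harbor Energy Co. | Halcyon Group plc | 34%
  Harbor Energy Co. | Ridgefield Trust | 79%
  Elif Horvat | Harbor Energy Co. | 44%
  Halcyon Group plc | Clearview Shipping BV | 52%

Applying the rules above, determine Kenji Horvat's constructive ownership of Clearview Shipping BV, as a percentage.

By sibling attribution (R3), Kenji Horvat is treated as also owning Elif Horvat's interest in Harbor Energy Co, giving 56% + 44% = 100%.
Chain via Harbor Energy Co. → Halcyon Group plc (R1): 100% × 34% × 52% = 17.68% of Clearview Shipping BV.

17.68%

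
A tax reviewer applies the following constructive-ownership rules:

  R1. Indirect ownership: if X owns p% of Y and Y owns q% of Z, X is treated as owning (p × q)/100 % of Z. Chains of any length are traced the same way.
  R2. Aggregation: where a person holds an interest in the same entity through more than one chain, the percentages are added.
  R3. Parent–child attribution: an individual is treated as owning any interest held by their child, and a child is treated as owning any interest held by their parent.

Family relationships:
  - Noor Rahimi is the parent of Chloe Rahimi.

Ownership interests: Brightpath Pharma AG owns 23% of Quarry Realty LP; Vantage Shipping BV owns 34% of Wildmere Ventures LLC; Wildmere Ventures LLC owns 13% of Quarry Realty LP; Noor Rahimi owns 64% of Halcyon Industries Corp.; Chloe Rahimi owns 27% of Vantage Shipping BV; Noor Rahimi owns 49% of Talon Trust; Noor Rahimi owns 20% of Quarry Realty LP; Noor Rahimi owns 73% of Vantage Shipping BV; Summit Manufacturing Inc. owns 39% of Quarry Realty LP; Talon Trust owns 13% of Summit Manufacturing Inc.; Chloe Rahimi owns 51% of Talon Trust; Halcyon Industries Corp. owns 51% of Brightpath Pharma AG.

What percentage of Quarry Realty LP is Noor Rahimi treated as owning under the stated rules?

36.9972%

By parent–child attribution (R3), Noor Rahimi is treated as also owning Chloe Rahimi's interest in Vantage Shipping BV, giving 73% + 27% = 100%.
By parent–child attribution (R3), Noor Rahimi is treated as also owning Chloe Rahimi's interest in Talon Trust, giving 49% + 51% = 100%.
Chain via Halcyon Industries Corp. → Brightpath Pharma AG (R1): 64% × 51% × 23% = 7.5072% of Quarry Realty LP.
Chain via Vantage Shipping BV → Wildmere Ventures LLC (R1): 100% × 34% × 13% = 4.42% of Quarry Realty LP.
Chain via Talon Trust → Summit Manufacturing Inc. (R1): 100% × 13% × 39% = 5.07% of Quarry Realty LP.
Direct interest in Quarry Realty LP: 20%.
Aggregating (R2): 7.5072% + 4.42% + 5.07% + 20% = 36.9972%.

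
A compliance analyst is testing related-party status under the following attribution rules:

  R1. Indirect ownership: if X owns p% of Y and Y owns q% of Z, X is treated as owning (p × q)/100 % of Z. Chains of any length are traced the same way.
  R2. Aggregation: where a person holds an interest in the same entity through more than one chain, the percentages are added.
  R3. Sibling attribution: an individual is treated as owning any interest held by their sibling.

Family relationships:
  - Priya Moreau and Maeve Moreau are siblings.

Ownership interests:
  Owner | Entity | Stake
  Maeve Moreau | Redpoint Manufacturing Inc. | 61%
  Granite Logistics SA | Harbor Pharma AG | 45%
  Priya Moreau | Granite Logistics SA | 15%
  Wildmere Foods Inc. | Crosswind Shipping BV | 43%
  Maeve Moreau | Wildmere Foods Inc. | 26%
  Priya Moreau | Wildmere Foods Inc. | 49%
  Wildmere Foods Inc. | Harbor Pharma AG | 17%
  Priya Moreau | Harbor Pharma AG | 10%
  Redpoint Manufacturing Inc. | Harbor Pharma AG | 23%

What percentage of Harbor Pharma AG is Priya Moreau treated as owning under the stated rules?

43.53%

By sibling attribution (R3), Priya Moreau is treated as also owning Maeve Moreau's interest in Wildmere Foods Inc, giving 49% + 26% = 75%.
By sibling attribution (R3), Priya Moreau is treated as owning Maeve Moreau's 61% interest in Redpoint Manufacturing Inc.
Chain via Granite Logistics SA (R1): 15% × 45% = 6.75% of Harbor Pharma AG.
Chain via Wildmere Foods Inc. (R1): 75% × 17% = 12.75% of Harbor Pharma AG.
Direct interest in Harbor Pharma AG: 10%.
Chain via Redpoint Manufacturing Inc. (R1): 61% × 23% = 14.03% of Harbor Pharma AG.
Aggregating (R2): 6.75% + 12.75% + 10% + 14.03% = 43.53%.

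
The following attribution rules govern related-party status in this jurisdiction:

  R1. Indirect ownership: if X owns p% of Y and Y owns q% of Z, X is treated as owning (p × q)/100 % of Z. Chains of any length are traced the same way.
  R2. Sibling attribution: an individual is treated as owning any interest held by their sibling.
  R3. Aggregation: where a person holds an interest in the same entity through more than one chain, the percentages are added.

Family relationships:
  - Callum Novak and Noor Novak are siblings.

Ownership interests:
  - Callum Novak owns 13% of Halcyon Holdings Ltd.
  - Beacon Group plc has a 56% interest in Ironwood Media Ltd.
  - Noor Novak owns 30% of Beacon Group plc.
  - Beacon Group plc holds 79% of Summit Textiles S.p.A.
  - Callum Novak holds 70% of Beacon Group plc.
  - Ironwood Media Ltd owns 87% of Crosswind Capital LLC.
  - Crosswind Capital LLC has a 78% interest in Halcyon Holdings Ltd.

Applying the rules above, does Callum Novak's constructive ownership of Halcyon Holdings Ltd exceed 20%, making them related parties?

Yes

By sibling attribution (R2), Callum Novak is treated as also owning Noor Novak's interest in Beacon Group plc, giving 70% + 30% = 100%.
Chain via Beacon Group plc → Ironwood Media Ltd → Crosswind Capital LLC (R1): 100% × 56% × 87% × 78% = 38.0016% of Halcyon Holdings Ltd.
Direct interest in Halcyon Holdings Ltd: 13%.
Aggregating (R3): 38.0016% + 13% = 51.0016%.
51.0016% exceeds the 20% threshold, so Callum is a related party to Halcyon Holdings Ltd.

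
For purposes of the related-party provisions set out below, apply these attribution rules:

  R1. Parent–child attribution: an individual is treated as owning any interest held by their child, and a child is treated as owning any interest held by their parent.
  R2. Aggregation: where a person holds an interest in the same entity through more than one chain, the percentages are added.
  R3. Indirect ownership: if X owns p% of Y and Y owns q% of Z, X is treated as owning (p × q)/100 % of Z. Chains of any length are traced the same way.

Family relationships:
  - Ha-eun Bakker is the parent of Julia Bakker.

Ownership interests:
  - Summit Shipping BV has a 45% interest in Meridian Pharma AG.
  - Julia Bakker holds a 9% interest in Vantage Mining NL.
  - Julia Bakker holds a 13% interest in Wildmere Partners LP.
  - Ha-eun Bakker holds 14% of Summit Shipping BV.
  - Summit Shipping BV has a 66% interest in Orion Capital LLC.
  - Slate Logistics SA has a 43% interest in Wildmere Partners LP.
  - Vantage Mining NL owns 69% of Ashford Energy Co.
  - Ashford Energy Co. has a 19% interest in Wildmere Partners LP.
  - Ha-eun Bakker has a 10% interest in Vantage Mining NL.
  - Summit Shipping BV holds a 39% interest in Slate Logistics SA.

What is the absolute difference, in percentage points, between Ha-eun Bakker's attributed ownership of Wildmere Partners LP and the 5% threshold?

12.8387

By parent–child attribution (R1), Ha-eun Bakker is treated as also owning Julia Bakker's interest in Vantage Mining NL, giving 10% + 9% = 19%.
By parent–child attribution (R1), Ha-eun Bakker is treated as owning Julia Bakker's 13% interest in Wildmere Partners LP.
Chain via Summit Shipping BV → Slate Logistics SA (R3): 14% × 39% × 43% = 2.3478% of Wildmere Partners LP.
Chain via Vantage Mining NL → Ashford Energy Co. (R3): 19% × 69% × 19% = 2.4909% of Wildmere Partners LP.
Direct interest in Wildmere Partners LP: 13%.
Aggregating (R2): 2.3478% + 2.4909% + 13% = 17.8387%.
17.8387% exceeds the 5% threshold by 12.8387 percentage points.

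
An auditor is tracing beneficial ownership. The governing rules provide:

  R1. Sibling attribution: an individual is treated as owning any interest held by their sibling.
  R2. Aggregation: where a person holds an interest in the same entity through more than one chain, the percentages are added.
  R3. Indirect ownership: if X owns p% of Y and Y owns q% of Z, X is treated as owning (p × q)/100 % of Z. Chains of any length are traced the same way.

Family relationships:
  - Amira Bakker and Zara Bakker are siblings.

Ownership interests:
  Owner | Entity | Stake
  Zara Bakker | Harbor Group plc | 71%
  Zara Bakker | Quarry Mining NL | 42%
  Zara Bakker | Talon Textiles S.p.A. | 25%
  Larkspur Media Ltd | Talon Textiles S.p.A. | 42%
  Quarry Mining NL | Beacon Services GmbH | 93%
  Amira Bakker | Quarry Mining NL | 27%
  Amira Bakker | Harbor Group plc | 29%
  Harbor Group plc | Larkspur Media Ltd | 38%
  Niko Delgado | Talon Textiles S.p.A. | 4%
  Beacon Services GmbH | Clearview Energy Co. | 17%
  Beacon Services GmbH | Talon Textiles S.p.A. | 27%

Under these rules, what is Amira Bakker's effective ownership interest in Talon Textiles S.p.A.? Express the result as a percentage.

By sibling attribution (R1), Amira Bakker is treated as also owning Zara Bakker's interest in Harbor Group plc, giving 29% + 71% = 100%.
By sibling attribution (R1), Amira Bakker is treated as also owning Zara Bakker's interest in Quarry Mining NL, giving 27% + 42% = 69%.
By sibling attribution (R1), Amira Bakker is treated as owning Zara Bakker's 25% interest in Talon Textiles S.p.A.
Chain via Harbor Group plc → Larkspur Media Ltd (R3): 100% × 38% × 42% = 15.96% of Talon Textiles S.p.A.
Chain via Quarry Mining NL → Beacon Services GmbH (R3): 69% × 93% × 27% = 17.3259% of Talon Textiles S.p.A.
Direct interest in Talon Textiles S.p.A: 25%.
Aggregating (R2): 15.96% + 17.3259% + 25% = 58.2859%.

58.2859%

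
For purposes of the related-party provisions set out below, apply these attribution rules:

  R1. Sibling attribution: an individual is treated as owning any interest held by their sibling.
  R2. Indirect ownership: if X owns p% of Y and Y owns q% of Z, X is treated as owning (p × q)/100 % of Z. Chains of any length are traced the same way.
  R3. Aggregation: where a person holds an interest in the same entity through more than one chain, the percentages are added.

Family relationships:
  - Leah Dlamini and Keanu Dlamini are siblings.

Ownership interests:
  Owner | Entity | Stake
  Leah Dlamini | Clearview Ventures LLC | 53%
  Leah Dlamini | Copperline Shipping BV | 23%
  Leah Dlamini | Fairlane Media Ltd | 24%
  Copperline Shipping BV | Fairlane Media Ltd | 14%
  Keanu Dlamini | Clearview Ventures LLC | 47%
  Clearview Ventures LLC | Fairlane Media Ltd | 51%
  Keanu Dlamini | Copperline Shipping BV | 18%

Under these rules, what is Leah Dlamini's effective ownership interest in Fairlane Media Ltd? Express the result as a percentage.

80.74%

By sibling attribution (R1), Leah Dlamini is treated as also owning Keanu Dlamini's interest in Clearview Ventures LLC, giving 53% + 47% = 100%.
By sibling attribution (R1), Leah Dlamini is treated as also owning Keanu Dlamini's interest in Copperline Shipping BV, giving 23% + 18% = 41%.
Chain via Clearview Ventures LLC (R2): 100% × 51% = 51% of Fairlane Media Ltd.
Chain via Copperline Shipping BV (R2): 41% × 14% = 5.74% of Fairlane Media Ltd.
Direct interest in Fairlane Media Ltd: 24%.
Aggregating (R3): 51% + 5.74% + 24% = 80.74%.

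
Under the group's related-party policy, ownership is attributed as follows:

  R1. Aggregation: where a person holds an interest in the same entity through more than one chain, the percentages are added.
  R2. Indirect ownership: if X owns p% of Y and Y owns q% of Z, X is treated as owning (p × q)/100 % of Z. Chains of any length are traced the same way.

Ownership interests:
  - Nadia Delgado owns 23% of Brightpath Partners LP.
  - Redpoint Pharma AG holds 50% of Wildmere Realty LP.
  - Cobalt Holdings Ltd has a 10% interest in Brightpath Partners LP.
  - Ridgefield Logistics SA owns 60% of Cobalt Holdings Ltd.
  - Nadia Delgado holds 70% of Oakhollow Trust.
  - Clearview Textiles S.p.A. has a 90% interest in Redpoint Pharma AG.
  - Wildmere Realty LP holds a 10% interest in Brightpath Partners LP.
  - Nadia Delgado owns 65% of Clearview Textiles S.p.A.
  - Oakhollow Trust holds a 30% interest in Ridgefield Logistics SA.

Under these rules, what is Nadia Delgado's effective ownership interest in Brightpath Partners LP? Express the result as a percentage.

Chain via Clearview Textiles S.p.A. → Redpoint Pharma AG → Wildmere Realty LP (R2): 65% × 90% × 50% × 10% = 2.925% of Brightpath Partners LP.
Chain via Oakhollow Trust → Ridgefield Logistics SA → Cobalt Holdings Ltd (R2): 70% × 30% × 60% × 10% = 1.26% of Brightpath Partners LP.
Direct interest in Brightpath Partners LP: 23%.
Aggregating (R1): 2.925% + 1.26% + 23% = 27.185%.

27.185%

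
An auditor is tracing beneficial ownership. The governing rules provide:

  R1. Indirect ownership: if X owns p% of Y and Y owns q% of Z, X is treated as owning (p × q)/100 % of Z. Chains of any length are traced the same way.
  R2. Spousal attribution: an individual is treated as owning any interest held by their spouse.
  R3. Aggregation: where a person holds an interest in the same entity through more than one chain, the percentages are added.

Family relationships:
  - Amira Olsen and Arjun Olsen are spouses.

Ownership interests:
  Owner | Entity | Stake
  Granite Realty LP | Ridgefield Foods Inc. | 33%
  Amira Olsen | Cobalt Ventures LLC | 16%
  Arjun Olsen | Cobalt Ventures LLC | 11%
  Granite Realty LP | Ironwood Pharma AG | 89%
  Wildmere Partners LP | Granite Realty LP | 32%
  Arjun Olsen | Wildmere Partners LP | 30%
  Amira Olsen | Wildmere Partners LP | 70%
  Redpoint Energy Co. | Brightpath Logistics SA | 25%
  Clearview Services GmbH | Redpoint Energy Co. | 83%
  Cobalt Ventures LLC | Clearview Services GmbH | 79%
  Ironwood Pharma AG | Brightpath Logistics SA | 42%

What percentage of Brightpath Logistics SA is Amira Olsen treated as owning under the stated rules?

By spousal attribution (R2), Amira Olsen is treated as also owning Arjun Olsen's interest in Wildmere Partners LP, giving 70% + 30% = 100%.
By spousal attribution (R2), Amira Olsen is treated as also owning Arjun Olsen's interest in Cobalt Ventures LLC, giving 16% + 11% = 27%.
Chain via Wildmere Partners LP → Granite Realty LP → Ironwood Pharma AG (R1): 100% × 32% × 89% × 42% = 11.9616% of Brightpath Logistics SA.
Chain via Cobalt Ventures LLC → Clearview Services GmbH → Redpoint Energy Co. (R1): 27% × 79% × 83% × 25% = 4.425975% of Brightpath Logistics SA.
Aggregating (R3): 11.9616% + 4.425975% = 16.387575%.

16.387575%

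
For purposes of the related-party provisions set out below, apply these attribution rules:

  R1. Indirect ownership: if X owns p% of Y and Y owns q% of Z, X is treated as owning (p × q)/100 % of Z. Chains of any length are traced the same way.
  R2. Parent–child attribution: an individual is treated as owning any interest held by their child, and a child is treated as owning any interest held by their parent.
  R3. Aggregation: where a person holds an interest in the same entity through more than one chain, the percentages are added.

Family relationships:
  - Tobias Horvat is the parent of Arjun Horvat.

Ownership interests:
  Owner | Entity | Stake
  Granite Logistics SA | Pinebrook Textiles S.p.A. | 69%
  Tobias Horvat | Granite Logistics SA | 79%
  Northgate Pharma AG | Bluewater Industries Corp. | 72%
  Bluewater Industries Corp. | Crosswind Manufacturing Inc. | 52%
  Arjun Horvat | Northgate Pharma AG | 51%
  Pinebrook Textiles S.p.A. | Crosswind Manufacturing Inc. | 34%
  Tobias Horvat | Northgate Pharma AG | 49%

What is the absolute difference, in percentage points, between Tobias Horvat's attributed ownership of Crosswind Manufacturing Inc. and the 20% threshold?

By parent–child attribution (R2), Tobias Horvat is treated as also owning Arjun Horvat's interest in Northgate Pharma AG, giving 49% + 51% = 100%.
Chain via Granite Logistics SA → Pinebrook Textiles S.p.A. (R1): 79% × 69% × 34% = 18.5334% of Crosswind Manufacturing Inc.
Chain via Northgate Pharma AG → Bluewater Industries Corp. (R1): 100% × 72% × 52% = 37.44% of Crosswind Manufacturing Inc.
Aggregating (R3): 18.5334% + 37.44% = 55.9734%.
55.9734% exceeds the 20% threshold by 35.9734 percentage points.

35.9734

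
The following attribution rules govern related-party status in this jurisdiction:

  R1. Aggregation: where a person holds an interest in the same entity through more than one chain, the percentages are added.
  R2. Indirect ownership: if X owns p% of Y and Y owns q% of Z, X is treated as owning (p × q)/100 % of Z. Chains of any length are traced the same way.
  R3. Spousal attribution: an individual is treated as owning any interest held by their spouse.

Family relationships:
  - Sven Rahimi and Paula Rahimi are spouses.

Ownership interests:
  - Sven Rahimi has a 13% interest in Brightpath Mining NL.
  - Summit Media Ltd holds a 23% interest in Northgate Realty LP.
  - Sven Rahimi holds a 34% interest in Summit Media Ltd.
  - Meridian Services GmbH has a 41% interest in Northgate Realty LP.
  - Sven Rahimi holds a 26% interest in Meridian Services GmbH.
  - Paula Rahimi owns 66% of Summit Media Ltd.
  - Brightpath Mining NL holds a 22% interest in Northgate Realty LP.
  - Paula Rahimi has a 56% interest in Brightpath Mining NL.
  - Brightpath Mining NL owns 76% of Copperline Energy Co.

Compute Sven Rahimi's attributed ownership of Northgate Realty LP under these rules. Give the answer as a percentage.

48.84%

By spousal attribution (R3), Sven Rahimi is treated as also owning Paula Rahimi's interest in Summit Media Ltd, giving 34% + 66% = 100%.
By spousal attribution (R3), Sven Rahimi is treated as also owning Paula Rahimi's interest in Brightpath Mining NL, giving 13% + 56% = 69%.
Chain via Summit Media Ltd (R2): 100% × 23% = 23% of Northgate Realty LP.
Chain via Brightpath Mining NL (R2): 69% × 22% = 15.18% of Northgate Realty LP.
Chain via Meridian Services GmbH (R2): 26% × 41% = 10.66% of Northgate Realty LP.
Aggregating (R1): 23% + 15.18% + 10.66% = 48.84%.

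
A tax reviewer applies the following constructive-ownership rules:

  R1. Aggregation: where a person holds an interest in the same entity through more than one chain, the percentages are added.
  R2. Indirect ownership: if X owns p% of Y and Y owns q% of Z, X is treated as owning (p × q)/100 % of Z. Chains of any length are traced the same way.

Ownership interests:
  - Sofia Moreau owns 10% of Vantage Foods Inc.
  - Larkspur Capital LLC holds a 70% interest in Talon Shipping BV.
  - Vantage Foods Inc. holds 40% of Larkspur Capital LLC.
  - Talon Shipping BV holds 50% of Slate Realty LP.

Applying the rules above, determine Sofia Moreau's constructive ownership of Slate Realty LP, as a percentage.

Chain via Vantage Foods Inc. → Larkspur Capital LLC → Talon Shipping BV (R2): 10% × 40% × 70% × 50% = 1.4% of Slate Realty LP.

1.4%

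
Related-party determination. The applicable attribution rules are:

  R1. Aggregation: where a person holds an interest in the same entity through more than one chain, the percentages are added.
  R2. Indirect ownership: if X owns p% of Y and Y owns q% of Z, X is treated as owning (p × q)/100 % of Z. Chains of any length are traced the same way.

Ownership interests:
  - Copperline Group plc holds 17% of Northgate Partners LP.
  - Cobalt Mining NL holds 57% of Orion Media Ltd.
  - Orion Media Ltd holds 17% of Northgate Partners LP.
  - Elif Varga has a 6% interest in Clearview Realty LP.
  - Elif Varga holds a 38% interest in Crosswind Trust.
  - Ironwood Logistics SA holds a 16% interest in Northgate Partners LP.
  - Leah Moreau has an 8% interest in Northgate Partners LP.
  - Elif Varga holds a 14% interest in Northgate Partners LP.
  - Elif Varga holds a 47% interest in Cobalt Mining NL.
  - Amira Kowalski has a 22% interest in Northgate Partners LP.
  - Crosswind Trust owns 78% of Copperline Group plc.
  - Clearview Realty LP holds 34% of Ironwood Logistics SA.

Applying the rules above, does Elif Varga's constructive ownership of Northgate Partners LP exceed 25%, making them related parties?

Chain via Cobalt Mining NL → Orion Media Ltd (R2): 47% × 57% × 17% = 4.5543% of Northgate Partners LP.
Chain via Crosswind Trust → Copperline Group plc (R2): 38% × 78% × 17% = 5.0388% of Northgate Partners LP.
Chain via Clearview Realty LP → Ironwood Logistics SA (R2): 6% × 34% × 16% = 0.3264% of Northgate Partners LP.
Direct interest in Northgate Partners LP: 14%.
Aggregating (R1): 4.5543% + 5.0388% + 0.3264% + 14% = 23.9195%.
23.9195% does not exceed the 25% threshold, so Elif is not a related party to Northgate Partners LP.

No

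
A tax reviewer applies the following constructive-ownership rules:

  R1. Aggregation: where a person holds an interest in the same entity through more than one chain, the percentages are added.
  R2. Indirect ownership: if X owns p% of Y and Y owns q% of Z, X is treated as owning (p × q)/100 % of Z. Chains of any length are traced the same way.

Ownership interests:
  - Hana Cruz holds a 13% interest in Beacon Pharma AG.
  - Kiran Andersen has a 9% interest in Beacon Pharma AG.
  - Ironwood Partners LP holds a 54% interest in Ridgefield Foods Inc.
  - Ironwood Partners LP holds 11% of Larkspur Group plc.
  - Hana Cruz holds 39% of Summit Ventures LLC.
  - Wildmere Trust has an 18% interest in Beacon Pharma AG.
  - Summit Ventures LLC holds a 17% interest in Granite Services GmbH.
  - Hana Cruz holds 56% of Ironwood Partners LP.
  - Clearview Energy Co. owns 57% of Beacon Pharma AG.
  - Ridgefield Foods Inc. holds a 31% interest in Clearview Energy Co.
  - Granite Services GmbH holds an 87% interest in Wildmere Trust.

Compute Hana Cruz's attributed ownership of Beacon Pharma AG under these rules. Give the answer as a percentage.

19.381666%

Chain via Ironwood Partners LP → Ridgefield Foods Inc. → Clearview Energy Co. (R2): 56% × 54% × 31% × 57% = 5.343408% of Beacon Pharma AG.
Chain via Summit Ventures LLC → Granite Services GmbH → Wildmere Trust (R2): 39% × 17% × 87% × 18% = 1.038258% of Beacon Pharma AG.
Direct interest in Beacon Pharma AG: 13%.
Aggregating (R1): 5.343408% + 1.038258% + 13% = 19.381666%.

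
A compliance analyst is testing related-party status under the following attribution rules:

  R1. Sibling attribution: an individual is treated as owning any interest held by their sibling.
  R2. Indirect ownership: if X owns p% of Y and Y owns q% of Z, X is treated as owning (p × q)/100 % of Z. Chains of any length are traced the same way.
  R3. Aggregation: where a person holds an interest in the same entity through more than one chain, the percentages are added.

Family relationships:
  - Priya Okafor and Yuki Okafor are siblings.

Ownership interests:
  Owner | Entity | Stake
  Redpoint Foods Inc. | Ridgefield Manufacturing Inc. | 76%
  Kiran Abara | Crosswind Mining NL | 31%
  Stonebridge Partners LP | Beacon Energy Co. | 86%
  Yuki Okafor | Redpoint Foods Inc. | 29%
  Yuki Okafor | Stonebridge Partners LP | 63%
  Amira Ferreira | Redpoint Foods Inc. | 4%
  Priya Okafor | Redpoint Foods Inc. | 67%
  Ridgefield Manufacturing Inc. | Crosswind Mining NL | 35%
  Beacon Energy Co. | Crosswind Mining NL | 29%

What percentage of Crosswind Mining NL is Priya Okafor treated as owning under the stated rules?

41.2482%

By sibling attribution (R1), Priya Okafor is treated as also owning Yuki Okafor's interest in Redpoint Foods Inc, giving 67% + 29% = 96%.
By sibling attribution (R1), Priya Okafor is treated as owning Yuki Okafor's 63% interest in Stonebridge Partners LP.
Chain via Redpoint Foods Inc. → Ridgefield Manufacturing Inc. (R2): 96% × 76% × 35% = 25.536% of Crosswind Mining NL.
Chain via Stonebridge Partners LP → Beacon Energy Co. (R2): 63% × 86% × 29% = 15.7122% of Crosswind Mining NL.
Aggregating (R3): 25.536% + 15.7122% = 41.2482%.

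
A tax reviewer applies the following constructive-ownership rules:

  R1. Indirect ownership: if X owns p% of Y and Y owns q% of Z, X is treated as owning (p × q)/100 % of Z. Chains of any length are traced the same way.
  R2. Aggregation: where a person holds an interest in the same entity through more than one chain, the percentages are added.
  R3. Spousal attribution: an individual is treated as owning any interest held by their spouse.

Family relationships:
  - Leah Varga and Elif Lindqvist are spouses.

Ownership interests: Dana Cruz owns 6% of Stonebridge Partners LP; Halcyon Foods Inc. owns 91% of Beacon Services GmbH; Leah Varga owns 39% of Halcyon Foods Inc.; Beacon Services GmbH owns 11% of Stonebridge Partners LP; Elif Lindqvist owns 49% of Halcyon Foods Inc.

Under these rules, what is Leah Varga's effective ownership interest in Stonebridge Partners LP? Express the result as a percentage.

By spousal attribution (R3), Leah Varga is treated as also owning Elif Lindqvist's interest in Halcyon Foods Inc, giving 39% + 49% = 88%.
Chain via Halcyon Foods Inc. → Beacon Services GmbH (R1): 88% × 91% × 11% = 8.8088% of Stonebridge Partners LP.

8.8088%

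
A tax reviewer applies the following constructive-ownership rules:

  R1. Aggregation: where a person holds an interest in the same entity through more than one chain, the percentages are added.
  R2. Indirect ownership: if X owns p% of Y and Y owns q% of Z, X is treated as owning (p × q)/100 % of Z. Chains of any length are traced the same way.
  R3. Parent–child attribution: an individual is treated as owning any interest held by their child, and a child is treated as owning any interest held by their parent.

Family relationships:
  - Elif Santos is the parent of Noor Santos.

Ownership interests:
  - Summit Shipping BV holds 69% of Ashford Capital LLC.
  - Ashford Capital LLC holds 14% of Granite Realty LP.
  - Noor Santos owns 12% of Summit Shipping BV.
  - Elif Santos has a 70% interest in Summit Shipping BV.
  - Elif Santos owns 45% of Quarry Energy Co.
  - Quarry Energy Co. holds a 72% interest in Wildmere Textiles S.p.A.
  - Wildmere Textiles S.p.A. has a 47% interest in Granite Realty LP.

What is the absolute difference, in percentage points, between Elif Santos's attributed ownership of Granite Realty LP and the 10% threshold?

By parent–child attribution (R3), Elif Santos is treated as also owning Noor Santos's interest in Summit Shipping BV, giving 70% + 12% = 82%.
Chain via Quarry Energy Co. → Wildmere Textiles S.p.A. (R2): 45% × 72% × 47% = 15.228% of Granite Realty LP.
Chain via Summit Shipping BV → Ashford Capital LLC (R2): 82% × 69% × 14% = 7.9212% of Granite Realty LP.
Aggregating (R1): 15.228% + 7.9212% = 23.1492%.
23.1492% exceeds the 10% threshold by 13.1492 percentage points.

13.1492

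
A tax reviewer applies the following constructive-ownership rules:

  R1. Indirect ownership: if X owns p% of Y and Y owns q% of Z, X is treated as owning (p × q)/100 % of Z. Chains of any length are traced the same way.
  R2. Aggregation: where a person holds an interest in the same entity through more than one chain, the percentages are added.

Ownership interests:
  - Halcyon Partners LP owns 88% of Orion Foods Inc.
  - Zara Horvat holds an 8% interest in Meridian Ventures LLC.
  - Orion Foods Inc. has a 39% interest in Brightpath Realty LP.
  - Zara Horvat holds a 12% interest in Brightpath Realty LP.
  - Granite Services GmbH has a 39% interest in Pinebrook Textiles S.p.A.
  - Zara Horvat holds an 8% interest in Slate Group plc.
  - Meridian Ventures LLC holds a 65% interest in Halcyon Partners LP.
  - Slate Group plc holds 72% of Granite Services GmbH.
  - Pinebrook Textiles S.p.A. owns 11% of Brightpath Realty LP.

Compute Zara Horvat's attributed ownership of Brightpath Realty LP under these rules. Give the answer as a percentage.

Chain via Slate Group plc → Granite Services GmbH → Pinebrook Textiles S.p.A. (R1): 8% × 72% × 39% × 11% = 0.247104% of Brightpath Realty LP.
Chain via Meridian Ventures LLC → Halcyon Partners LP → Orion Foods Inc. (R1): 8% × 65% × 88% × 39% = 1.78464% of Brightpath Realty LP.
Direct interest in Brightpath Realty LP: 12%.
Aggregating (R2): 0.247104% + 1.78464% + 12% = 14.031744%.

14.031744%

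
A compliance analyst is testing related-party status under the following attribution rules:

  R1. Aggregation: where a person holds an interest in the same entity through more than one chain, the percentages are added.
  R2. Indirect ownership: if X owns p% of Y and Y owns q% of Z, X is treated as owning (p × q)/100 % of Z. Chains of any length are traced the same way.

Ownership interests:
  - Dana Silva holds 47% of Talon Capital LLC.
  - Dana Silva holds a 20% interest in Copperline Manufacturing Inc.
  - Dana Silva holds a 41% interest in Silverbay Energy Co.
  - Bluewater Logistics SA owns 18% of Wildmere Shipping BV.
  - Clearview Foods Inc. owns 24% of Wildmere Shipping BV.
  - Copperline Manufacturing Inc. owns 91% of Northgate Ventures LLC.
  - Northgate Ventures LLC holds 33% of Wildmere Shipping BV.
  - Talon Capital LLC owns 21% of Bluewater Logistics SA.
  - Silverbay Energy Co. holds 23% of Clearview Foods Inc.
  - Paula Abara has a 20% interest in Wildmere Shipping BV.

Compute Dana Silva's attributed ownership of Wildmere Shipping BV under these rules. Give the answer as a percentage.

Chain via Talon Capital LLC → Bluewater Logistics SA (R2): 47% × 21% × 18% = 1.7766% of Wildmere Shipping BV.
Chain via Copperline Manufacturing Inc. → Northgate Ventures LLC (R2): 20% × 91% × 33% = 6.006% of Wildmere Shipping BV.
Chain via Silverbay Energy Co. → Clearview Foods Inc. (R2): 41% × 23% × 24% = 2.2632% of Wildmere Shipping BV.
Aggregating (R1): 1.7766% + 6.006% + 2.2632% = 10.0458%.

10.0458%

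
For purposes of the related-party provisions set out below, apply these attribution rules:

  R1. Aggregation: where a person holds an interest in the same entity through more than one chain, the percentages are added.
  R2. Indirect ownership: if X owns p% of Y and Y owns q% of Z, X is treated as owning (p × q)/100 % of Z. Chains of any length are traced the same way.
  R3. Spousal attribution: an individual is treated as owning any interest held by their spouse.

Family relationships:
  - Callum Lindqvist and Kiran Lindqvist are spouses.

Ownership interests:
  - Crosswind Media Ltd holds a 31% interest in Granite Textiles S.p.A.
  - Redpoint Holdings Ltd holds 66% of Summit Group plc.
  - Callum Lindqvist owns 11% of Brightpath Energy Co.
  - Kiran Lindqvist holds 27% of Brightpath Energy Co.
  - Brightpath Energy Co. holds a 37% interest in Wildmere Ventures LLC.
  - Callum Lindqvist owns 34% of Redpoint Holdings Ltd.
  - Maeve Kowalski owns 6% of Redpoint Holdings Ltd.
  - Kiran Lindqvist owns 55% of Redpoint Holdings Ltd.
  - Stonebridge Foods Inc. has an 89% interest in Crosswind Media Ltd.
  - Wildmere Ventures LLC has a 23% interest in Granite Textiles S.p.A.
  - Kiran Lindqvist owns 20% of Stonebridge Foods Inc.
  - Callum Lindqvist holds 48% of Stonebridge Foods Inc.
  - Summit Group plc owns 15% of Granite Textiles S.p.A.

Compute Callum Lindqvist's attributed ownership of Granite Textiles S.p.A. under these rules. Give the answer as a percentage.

30.806%

By spousal attribution (R3), Callum Lindqvist is treated as also owning Kiran Lindqvist's interest in Stonebridge Foods Inc, giving 48% + 20% = 68%.
By spousal attribution (R3), Callum Lindqvist is treated as also owning Kiran Lindqvist's interest in Brightpath Energy Co, giving 11% + 27% = 38%.
By spousal attribution (R3), Callum Lindqvist is treated as also owning Kiran Lindqvist's interest in Redpoint Holdings Ltd, giving 34% + 55% = 89%.
Chain via Stonebridge Foods Inc. → Crosswind Media Ltd (R2): 68% × 89% × 31% = 18.7612% of Granite Textiles S.p.A.
Chain via Brightpath Energy Co. → Wildmere Ventures LLC (R2): 38% × 37% × 23% = 3.2338% of Granite Textiles S.p.A.
Chain via Redpoint Holdings Ltd → Summit Group plc (R2): 89% × 66% × 15% = 8.811% of Granite Textiles S.p.A.
Aggregating (R1): 18.7612% + 3.2338% + 8.811% = 30.806%.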